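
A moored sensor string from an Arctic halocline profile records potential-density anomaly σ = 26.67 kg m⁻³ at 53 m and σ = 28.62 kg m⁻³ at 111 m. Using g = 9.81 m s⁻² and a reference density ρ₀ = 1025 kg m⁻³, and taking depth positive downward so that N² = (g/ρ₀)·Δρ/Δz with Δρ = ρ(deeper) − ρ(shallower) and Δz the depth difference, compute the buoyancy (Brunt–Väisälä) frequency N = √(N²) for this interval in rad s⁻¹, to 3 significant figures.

Δρ = 1028.62 − 1026.67 = 1.95 kg m⁻³ over Δz = 111 − 53 = 58 m.
N² = (9.81/1025) × (1.95/58) = 3.2177 × 10⁻⁴ s⁻².
N = √(3.2177 × 10⁻⁴) = 0.017938 rad s⁻¹ ≈ 0.0179 rad s⁻¹.

0.0179 rad s⁻¹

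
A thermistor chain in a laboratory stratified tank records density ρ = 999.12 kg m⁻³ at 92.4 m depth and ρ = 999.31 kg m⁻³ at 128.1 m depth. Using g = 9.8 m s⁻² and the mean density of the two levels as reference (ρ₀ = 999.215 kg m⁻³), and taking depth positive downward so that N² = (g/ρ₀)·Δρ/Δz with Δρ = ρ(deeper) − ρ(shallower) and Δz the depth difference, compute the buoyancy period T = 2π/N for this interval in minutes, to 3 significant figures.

Δρ = 999.31 − 999.12 = 0.19 kg m⁻³ over Δz = 128.1 − 92.4 = 35.7 m.
N² = (9.8/999.215) × (0.19/35.7) = 5.2198 × 10⁻⁵ s⁻².
N = √(5.2198 × 10⁻⁵) = 7.2248 × 10⁻³ rad s⁻¹, so T = 2π/N = 869.67 s = 14.494 min ≈ 14.5 min.

14.5 min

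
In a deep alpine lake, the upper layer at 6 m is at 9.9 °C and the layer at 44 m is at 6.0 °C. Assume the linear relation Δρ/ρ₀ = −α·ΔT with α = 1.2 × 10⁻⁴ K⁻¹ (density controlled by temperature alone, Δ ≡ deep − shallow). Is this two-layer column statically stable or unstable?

stable

ΔT = 6.0 − 9.9 = -3.9 K, so Δρ/ρ₀ = −αΔT = 4.68 × 10⁻⁴.
Δρ/ρ₀ > 0, so Δρ > 0: deeper water is denser → statically stable.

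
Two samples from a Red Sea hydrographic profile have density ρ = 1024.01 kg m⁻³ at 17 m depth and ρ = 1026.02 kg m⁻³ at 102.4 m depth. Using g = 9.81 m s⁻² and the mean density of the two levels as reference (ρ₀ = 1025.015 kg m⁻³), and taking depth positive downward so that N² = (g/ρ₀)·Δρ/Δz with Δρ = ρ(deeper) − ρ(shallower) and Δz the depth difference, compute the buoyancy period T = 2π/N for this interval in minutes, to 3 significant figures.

Δρ = 1026.02 − 1024.01 = 2.01 kg m⁻³ over Δz = 102.4 − 17 = 85.4 m.
N² = (9.81/1025.015) × (2.01/85.4) = 2.2526 × 10⁻⁴ s⁻².
N = √(2.2526 × 10⁻⁴) = 0.015009 rad s⁻¹, so T = 2π/N = 418.63 s = 6.9772 min ≈ 6.98 min.

6.98 min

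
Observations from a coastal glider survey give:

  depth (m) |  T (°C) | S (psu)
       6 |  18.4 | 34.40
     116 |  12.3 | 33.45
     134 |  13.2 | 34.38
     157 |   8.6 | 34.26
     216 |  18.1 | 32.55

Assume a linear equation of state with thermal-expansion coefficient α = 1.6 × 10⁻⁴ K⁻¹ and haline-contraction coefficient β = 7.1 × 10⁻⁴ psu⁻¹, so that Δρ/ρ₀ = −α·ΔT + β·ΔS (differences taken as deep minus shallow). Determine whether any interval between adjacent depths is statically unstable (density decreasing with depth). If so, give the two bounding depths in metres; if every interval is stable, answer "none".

157–216 m

Evaluate Δρ/ρ₀ = −αΔT + βΔS across each adjacent pair:
  6–116 m: −αΔT+βΔS = −(1.6 × 10⁻⁴)(-6.1)+(7.1 × 10⁻⁴)(-0.95) = 3.0 × 10⁻⁴ → stable
  116–134 m: −αΔT+βΔS = −(1.6 × 10⁻⁴)(+0.9)+(7.1 × 10⁻⁴)(+0.93) = 5.2 × 10⁻⁴ → stable
  134–157 m: −αΔT+βΔS = −(1.6 × 10⁻⁴)(-4.6)+(7.1 × 10⁻⁴)(-0.12) = 6.5 × 10⁻⁴ → stable
  157–216 m: −αΔT+βΔS = −(1.6 × 10⁻⁴)(+9.5)+(7.1 × 10⁻⁴)(-1.71) = -2.7 × 10⁻³ → UNSTABLE
The 157–216 m interval has Δρ < 0: lighter water underlies denser water.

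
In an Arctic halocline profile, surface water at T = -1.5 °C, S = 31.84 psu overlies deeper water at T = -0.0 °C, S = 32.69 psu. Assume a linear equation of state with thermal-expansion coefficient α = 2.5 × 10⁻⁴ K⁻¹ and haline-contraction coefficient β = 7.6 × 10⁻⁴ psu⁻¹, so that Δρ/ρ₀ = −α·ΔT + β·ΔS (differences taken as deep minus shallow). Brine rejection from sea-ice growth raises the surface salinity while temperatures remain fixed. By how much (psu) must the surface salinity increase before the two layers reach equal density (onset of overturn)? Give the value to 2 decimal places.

Neutral buoyancy requires −α(T_deep − T_surf) + β(S_deep − S_surf′) = 0.
S_surf′ = S_deep − (α/β)·ΔT = 32.69 − (2.5 × 10⁻⁴/7.6 × 10⁻⁴)·(+1.5) = 32.1966 psu.
Increase required: 32.1966 − 31.84 = 0.3566 psu.

0.36 psu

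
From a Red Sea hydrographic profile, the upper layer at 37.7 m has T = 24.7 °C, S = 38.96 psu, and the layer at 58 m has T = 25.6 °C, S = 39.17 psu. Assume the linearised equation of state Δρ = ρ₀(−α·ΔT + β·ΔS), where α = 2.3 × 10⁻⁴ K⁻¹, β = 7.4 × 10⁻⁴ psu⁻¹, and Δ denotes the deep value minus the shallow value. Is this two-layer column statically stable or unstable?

unstable

ΔT = 25.6 − 24.7 = +0.9 K and ΔS = 39.17 − 38.96 = +0.21 psu (deep − shallow).
−αΔT = -2.07 × 10⁻⁴; βΔS = 1.554 × 10⁻⁴; sum Δρ/ρ₀ = -5.16 × 10⁻⁵.
Δρ/ρ₀ < 0, so Δρ < 0: deeper water is lighter → statically unstable; the column would overturn.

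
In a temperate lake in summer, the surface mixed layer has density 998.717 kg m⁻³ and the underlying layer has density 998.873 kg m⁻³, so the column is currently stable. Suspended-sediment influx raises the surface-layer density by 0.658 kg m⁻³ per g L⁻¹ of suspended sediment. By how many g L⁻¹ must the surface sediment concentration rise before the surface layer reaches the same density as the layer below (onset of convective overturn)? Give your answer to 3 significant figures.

Density deficit of the surface layer: 998.873 − 998.717 = 0.156 kg m⁻³.
Required change = 0.156 / 0.658 = 0.237 g L⁻¹.

0.237 g L⁻¹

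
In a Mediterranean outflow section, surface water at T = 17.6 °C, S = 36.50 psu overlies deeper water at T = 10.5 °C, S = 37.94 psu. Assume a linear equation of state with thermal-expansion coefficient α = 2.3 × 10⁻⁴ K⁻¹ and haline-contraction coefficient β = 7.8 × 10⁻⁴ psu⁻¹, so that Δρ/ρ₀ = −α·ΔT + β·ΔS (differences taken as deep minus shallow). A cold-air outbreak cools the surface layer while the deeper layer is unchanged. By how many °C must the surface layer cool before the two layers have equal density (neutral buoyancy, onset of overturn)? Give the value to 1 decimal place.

12.0 °C

Neutral buoyancy requires Δρ = 0, i.e. −α(T_deep − T_surf′) + β(S_deep − S_surf) = 0.
T_surf′ = T_deep − (β/α)·ΔS = 10.5 − (7.8 × 10⁻⁴/2.3 × 10⁻⁴)·(+1.44) = 5.617 °C.
Cooling required: 17.6 − (5.617) = 11.983 °C.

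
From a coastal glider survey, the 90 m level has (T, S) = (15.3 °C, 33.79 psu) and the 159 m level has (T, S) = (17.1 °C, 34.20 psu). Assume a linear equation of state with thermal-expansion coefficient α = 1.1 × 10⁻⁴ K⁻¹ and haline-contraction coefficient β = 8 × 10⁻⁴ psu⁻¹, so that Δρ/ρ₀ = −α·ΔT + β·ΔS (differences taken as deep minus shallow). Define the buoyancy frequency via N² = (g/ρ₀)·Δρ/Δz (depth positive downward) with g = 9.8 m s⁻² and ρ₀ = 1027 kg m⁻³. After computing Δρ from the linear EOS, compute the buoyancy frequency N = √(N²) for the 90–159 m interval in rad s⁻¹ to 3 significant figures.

4.30 × 10⁻³ rad s⁻¹

ΔT = +1.8 K, ΔS = +0.41 psu (deep − shallow).
Δρ/ρ₀ = −αΔT + βΔS = -1.98 × 10⁻⁴ + 3.28 × 10⁻⁴ = 1.30 × 10⁻⁴, so Δρ ≈ 0.1335 kg m⁻³.
N² = (g/ρ₀)·Δρ/Δz = g·(Δρ/ρ₀)/Δz = 9.8 × 1.30 × 10⁻⁴ / 69 = 1.8464 × 10⁻⁵ s⁻².
N = √(1.8464 × 10⁻⁵) = 4.2970 × 10⁻³ rad s⁻¹ ≈ 4.30 × 10⁻³ rad s⁻¹.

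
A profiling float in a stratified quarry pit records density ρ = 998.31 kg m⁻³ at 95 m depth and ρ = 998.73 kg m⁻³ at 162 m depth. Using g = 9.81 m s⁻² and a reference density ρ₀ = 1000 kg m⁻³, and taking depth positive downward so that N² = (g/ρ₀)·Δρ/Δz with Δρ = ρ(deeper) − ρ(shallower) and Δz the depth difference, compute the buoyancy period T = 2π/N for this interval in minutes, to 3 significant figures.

13.4 min

Δρ = 998.73 − 998.31 = 0.42 kg m⁻³ over Δz = 162 − 95 = 67 m.
N² = (9.81/1000) × (0.42/67) = 6.1496 × 10⁻⁵ s⁻².
N = √(6.1496 × 10⁻⁵) = 7.8419 × 10⁻³ rad s⁻¹, so T = 2π/N = 801.23 s = 13.354 min ≈ 13.4 min.
Since Δρ > 0 the layer is stably stratified.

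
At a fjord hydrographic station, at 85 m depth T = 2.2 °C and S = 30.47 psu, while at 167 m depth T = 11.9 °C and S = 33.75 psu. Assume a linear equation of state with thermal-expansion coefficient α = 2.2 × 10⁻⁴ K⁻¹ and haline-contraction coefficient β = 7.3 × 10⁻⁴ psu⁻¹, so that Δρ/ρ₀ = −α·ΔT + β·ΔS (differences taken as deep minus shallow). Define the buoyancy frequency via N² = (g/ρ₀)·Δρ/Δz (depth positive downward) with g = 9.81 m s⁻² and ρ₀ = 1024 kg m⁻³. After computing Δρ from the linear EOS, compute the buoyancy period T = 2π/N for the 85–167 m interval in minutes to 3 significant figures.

ΔT = +9.7 K, ΔS = +3.28 psu (deep − shallow).
Δρ/ρ₀ = −αΔT + βΔS = -2.134 × 10⁻³ + 2.3944 × 10⁻³ = 2.604 × 10⁻⁴, so Δρ ≈ 0.2666 kg m⁻³.
N² = (g/ρ₀)·Δρ/Δz = g·(Δρ/ρ₀)/Δz = 9.81 × 2.604 × 10⁻⁴ / 82 = 3.1153 × 10⁻⁵ s⁻².
N = √(3.1153 × 10⁻⁵) = 5.5815 × 10⁻³ rad s⁻¹ → T = 2π/N = 1.1257 × 10³ s = 18.762 min ≈ 18.8 min.

18.8 min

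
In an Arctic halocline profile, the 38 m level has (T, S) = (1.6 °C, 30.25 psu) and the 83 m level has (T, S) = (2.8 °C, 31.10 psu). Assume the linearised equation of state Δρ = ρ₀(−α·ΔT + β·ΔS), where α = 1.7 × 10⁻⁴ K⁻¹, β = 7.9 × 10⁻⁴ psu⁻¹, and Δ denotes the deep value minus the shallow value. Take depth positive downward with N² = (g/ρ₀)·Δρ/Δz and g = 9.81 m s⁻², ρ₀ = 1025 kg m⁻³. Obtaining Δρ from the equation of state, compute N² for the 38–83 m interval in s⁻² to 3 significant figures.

ΔT = +1.2 K, ΔS = +0.85 psu (deep − shallow).
Δρ/ρ₀ = −αΔT + βΔS = -2.04 × 10⁻⁴ + 6.715 × 10⁻⁴ = 4.675 × 10⁻⁴, so Δρ ≈ 0.4792 kg m⁻³.
N² = (g/ρ₀)·Δρ/Δz = g·(Δρ/ρ₀)/Δz = 9.81 × 4.675 × 10⁻⁴ / 45 = 1.0192 × 10⁻⁴ s⁻² ≈ 1.02 × 10⁻⁴ s⁻².

1.02 × 10⁻⁴ s⁻²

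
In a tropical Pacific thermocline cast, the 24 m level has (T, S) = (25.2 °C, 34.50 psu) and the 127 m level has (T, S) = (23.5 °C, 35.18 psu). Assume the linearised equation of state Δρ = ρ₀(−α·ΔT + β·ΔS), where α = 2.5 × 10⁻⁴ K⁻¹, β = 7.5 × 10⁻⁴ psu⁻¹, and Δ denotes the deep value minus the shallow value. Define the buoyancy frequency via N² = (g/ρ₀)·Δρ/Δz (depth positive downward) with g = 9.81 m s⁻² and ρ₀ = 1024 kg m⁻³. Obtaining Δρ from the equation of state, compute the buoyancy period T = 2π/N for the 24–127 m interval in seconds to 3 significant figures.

ΔT = -1.7 K, ΔS = +0.68 psu (deep − shallow).
Δρ/ρ₀ = −αΔT + βΔS = 4.25 × 10⁻⁴ + 5.10 × 10⁻⁴ = 9.35 × 10⁻⁴, so Δρ ≈ 0.9574 kg m⁻³.
N² = (g/ρ₀)·Δρ/Δz = g·(Δρ/ρ₀)/Δz = 9.81 × 9.35 × 10⁻⁴ / 103 = 8.9052 × 10⁻⁵ s⁻².
N = √(8.9052 × 10⁻⁵) = 9.4367 × 10⁻³ rad s⁻¹ → T = 2π/N = 665.82 s ≈ 666 s.

666 s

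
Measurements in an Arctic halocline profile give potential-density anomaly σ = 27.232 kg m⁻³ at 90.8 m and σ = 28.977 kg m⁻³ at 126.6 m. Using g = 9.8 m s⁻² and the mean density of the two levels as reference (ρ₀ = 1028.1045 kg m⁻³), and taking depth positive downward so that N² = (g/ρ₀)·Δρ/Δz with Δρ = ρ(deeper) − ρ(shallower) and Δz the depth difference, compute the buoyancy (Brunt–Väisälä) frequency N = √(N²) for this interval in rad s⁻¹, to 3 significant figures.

Δρ = 1028.977 − 1027.232 = 1.745 kg m⁻³ over Δz = 126.6 − 90.8 = 35.8 m.
N² = (9.8/1028.1045) × (1.745/35.8) = 4.6462 × 10⁻⁴ s⁻².
N = √(4.6462 × 10⁻⁴) = 0.021555 rad s⁻¹ ≈ 0.0216 rad s⁻¹.

0.0216 rad s⁻¹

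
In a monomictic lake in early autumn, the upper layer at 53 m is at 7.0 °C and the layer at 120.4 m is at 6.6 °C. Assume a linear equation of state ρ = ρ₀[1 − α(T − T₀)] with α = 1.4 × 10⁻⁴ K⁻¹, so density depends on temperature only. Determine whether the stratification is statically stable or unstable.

ΔT = 6.6 − 7.0 = -0.4 K, so Δρ/ρ₀ = −αΔT = 5.60 × 10⁻⁵.
Δρ/ρ₀ > 0, so Δρ > 0: deeper water is denser → statically stable.

stable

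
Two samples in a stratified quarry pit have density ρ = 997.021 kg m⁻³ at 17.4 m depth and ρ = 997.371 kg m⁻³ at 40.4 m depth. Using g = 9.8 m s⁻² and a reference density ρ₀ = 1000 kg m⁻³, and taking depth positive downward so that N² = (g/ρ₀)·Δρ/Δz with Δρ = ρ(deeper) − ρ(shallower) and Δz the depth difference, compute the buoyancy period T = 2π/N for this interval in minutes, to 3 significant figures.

8.58 min

Δρ = 997.371 − 997.021 = 0.350 kg m⁻³ over Δz = 40.4 − 17.4 = 23 m.
N² = (9.8/1000) × (0.350/23) = 1.4913 × 10⁻⁴ s⁻².
N = √(1.4913 × 10⁻⁴) = 0.012212 rad s⁻¹, so T = 2π/N = 514.51 s = 8.5752 min ≈ 8.58 min.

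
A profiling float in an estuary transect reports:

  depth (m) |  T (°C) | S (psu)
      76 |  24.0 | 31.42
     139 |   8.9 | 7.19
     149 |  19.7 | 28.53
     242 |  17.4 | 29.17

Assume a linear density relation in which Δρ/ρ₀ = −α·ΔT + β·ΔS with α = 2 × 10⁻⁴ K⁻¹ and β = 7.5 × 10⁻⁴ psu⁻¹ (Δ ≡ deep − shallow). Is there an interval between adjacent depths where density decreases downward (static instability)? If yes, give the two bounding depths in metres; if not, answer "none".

Evaluate Δρ/ρ₀ = −αΔT + βΔS across each adjacent pair:
  76–139 m: −αΔT+βΔS = −(2 × 10⁻⁴)(-15.1)+(7.5 × 10⁻⁴)(-24.23) = -0.015 → UNSTABLE
  139–149 m: −αΔT+βΔS = −(2 × 10⁻⁴)(+10.8)+(7.5 × 10⁻⁴)(+21.34) = 0.014 → stable
  149–242 m: −αΔT+βΔS = −(2 × 10⁻⁴)(-2.3)+(7.5 × 10⁻⁴)(+0.64) = 9.4 × 10⁻⁴ → stable
The 76–139 m interval has Δρ < 0: lighter water underlies denser water.

76–139 m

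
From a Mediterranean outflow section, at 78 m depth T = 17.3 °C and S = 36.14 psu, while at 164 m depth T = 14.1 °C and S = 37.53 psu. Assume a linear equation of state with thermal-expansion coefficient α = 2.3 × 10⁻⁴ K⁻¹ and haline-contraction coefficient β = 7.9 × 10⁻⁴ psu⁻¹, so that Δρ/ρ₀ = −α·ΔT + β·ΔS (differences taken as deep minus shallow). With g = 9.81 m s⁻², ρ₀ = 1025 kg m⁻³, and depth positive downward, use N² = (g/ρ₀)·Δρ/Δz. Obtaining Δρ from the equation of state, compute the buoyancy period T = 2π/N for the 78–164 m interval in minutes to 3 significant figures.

ΔT = -3.2 K, ΔS = +1.39 psu (deep − shallow).
Δρ/ρ₀ = −αΔT + βΔS = 7.36 × 10⁻⁴ + 1.0981 × 10⁻³ = 1.8341 × 10⁻³, so Δρ ≈ 1.880 kg m⁻³.
N² = (g/ρ₀)·Δρ/Δz = g·(Δρ/ρ₀)/Δz = 9.81 × 1.8341 × 10⁻³ / 86 = 2.0922 × 10⁻⁴ s⁻².
N = √(2.0922 × 10⁻⁴) = 0.014464 rad s⁻¹ → T = 2π/N = 434.40 s = 7.2400 min ≈ 7.24 min.

7.24 min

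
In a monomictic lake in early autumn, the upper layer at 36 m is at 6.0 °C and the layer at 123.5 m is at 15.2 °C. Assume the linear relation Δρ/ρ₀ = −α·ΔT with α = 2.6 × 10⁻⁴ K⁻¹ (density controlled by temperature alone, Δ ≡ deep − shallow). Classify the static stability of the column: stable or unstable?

unstable

ΔT = 15.2 − 6.0 = +9.2 K, so Δρ/ρ₀ = −αΔT = -2.392 × 10⁻³.
Δρ/ρ₀ < 0, so Δρ < 0: deeper water is lighter → statically unstable; the column would overturn.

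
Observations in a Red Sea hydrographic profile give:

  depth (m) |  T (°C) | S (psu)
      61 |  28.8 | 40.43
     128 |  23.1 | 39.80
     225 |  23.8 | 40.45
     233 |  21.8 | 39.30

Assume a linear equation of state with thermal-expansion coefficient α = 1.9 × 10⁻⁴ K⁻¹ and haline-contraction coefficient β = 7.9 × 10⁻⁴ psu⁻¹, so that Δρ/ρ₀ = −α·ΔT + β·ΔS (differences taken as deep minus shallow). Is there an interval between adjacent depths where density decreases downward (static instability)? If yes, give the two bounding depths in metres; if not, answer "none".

Evaluate Δρ/ρ₀ = −αΔT + βΔS across each adjacent pair:
  61–128 m: −αΔT+βΔS = −(1.9 × 10⁻⁴)(-5.7)+(7.9 × 10⁻⁴)(-0.63) = 5.9 × 10⁻⁴ → stable
  128–225 m: −αΔT+βΔS = −(1.9 × 10⁻⁴)(+0.7)+(7.9 × 10⁻⁴)(+0.65) = 3.8 × 10⁻⁴ → stable
  225–233 m: −αΔT+βΔS = −(1.9 × 10⁻⁴)(-2.0)+(7.9 × 10⁻⁴)(-1.15) = -5.3 × 10⁻⁴ → UNSTABLE
The 225–233 m interval has Δρ < 0: lighter water underlies denser water.

225–233 m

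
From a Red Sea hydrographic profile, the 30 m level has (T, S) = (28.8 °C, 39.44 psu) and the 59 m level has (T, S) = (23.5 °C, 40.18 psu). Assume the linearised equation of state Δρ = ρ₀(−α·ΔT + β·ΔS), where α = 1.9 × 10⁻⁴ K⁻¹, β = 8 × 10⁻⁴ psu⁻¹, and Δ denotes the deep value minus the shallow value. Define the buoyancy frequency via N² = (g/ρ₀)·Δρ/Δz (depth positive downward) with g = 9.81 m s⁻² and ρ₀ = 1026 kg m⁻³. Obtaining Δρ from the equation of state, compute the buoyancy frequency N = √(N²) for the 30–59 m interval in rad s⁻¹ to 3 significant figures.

0.0233 rad s⁻¹

ΔT = -5.3 K, ΔS = +0.74 psu (deep − shallow).
Δρ/ρ₀ = −αΔT + βΔS = 1.007 × 10⁻³ + 5.92 × 10⁻⁴ = 1.599 × 10⁻³, so Δρ ≈ 1.641 kg m⁻³.
N² = (g/ρ₀)·Δρ/Δz = g·(Δρ/ρ₀)/Δz = 9.81 × 1.599 × 10⁻³ / 29 = 5.4090 × 10⁻⁴ s⁻².
N = √(5.4090 × 10⁻⁴) = 0.023257 rad s⁻¹ ≈ 0.0233 rad s⁻¹.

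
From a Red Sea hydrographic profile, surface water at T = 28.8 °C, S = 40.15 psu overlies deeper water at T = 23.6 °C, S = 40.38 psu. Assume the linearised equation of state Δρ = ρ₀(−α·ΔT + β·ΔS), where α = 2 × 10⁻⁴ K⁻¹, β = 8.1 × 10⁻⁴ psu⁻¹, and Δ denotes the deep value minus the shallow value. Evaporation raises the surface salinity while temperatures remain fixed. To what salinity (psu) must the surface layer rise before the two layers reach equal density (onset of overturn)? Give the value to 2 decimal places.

Neutral buoyancy requires −α(T_deep − T_surf) + β(S_deep − S_surf′) = 0.
S_surf′ = S_deep − (α/β)·ΔT = 40.38 − (2 × 10⁻⁴/8.1 × 10⁻⁴)·(-5.2) = 41.6640 psu.
Increase required: 41.6640 − 40.15 = 1.5140 psu.

41.66 psu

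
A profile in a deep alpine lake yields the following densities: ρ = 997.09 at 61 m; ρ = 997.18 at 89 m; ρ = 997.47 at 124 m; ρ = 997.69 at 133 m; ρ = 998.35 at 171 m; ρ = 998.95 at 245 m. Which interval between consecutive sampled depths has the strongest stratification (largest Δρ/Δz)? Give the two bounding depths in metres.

Compute the density gradient over each adjacent pair:
  61–89 m: Δρ/Δz = 0.09/28 = 3.2 × 10⁻³ kg m⁻⁴
  89–124 m: Δρ/Δz = 0.29/35 = 8.3 × 10⁻³ kg m⁻⁴
  124–133 m: Δρ/Δz = 0.22/9 = 0.024 kg m⁻⁴
  133–171 m: Δρ/Δz = 0.66/38 = 0.017 kg m⁻⁴
  171–245 m: Δρ/Δz = 0.60/74 = 8.1 × 10⁻³ kg m⁻⁴
The largest gradient is in the 124–133 m interval — the pycnocline.

124–133 m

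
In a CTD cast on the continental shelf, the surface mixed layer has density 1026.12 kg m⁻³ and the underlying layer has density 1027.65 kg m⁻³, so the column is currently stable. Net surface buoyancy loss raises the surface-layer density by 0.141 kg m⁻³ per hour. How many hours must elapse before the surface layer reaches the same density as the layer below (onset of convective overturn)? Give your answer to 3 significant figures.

Density deficit of the surface layer: 1027.65 − 1026.12 = 1.53 kg m⁻³.
Required change = 1.53 / 0.141 = 10.9 hours.

10.9 hours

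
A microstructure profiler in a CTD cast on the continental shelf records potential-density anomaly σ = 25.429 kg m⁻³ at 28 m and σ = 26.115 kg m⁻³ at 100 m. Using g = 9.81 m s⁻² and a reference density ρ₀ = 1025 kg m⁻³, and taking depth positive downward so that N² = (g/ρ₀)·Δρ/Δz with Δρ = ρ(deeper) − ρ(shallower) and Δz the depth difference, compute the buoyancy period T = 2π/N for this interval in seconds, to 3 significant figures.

Δρ = 1026.115 − 1025.429 = 0.686 kg m⁻³ over Δz = 100 − 28 = 72 m.
N² = (9.81/1025) × (0.686/72) = 9.1188 × 10⁻⁵ s⁻².
N = √(9.1188 × 10⁻⁵) = 9.5492 × 10⁻³ rad s⁻¹, so T = 2π/N = 657.98 s ≈ 658 s.

658 s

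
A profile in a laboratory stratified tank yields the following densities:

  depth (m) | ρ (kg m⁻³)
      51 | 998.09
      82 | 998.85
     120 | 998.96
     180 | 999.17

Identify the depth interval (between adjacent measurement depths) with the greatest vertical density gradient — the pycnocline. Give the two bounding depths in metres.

51–82 m

Compute the density gradient over each adjacent pair:
  51–82 m: Δρ/Δz = 0.76/31 = 0.025 kg m⁻⁴
  82–120 m: Δρ/Δz = 0.11/38 = 2.9 × 10⁻³ kg m⁻⁴
  120–180 m: Δρ/Δz = 0.21/60 = 3.5 × 10⁻³ kg m⁻⁴
The largest gradient is in the 51–82 m interval — the pycnocline.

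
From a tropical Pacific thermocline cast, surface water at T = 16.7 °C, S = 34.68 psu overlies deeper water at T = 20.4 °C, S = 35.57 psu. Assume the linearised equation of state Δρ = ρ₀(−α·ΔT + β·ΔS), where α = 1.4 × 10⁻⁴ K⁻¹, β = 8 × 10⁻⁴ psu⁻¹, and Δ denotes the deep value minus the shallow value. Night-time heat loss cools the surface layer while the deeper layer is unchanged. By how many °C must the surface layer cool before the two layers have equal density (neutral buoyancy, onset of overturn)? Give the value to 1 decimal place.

Neutral buoyancy requires Δρ = 0, i.e. −α(T_deep − T_surf′) + β(S_deep − S_surf) = 0.
T_surf′ = T_deep − (β/α)·ΔS = 20.4 − (8 × 10⁻⁴/1.4 × 10⁻⁴)·(+0.89) = 15.314 °C.
Cooling required: 16.7 − (15.314) = 1.386 °C.

1.4 °C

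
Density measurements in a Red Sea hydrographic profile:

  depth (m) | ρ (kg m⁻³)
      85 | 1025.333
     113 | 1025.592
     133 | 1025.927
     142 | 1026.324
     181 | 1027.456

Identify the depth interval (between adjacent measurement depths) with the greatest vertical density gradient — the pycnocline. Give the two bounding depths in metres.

133–142 m

Compute the density gradient over each adjacent pair:
  85–113 m: Δρ/Δz = 0.259/28 = 9.2 × 10⁻³ kg m⁻⁴
  113–133 m: Δρ/Δz = 0.335/20 = 0.017 kg m⁻⁴
  133–142 m: Δρ/Δz = 0.397/9 = 0.044 kg m⁻⁴
  142–181 m: Δρ/Δz = 1.132/39 = 0.029 kg m⁻⁴
The largest gradient is in the 133–142 m interval — the pycnocline.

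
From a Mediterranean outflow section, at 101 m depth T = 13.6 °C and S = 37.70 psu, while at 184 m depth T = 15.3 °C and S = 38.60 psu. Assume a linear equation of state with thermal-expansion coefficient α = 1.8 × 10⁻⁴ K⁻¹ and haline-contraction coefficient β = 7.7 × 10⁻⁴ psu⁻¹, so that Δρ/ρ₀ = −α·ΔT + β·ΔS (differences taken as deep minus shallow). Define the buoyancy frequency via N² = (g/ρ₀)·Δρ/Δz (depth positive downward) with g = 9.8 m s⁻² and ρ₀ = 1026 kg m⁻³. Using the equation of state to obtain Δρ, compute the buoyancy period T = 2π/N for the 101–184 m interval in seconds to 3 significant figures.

ΔT = +1.7 K, ΔS = +0.90 psu (deep − shallow).
Δρ/ρ₀ = −αΔT + βΔS = -3.06 × 10⁻⁴ + 6.93 × 10⁻⁴ = 3.87 × 10⁻⁴, so Δρ ≈ 0.3971 kg m⁻³.
N² = (g/ρ₀)·Δρ/Δz = g·(Δρ/ρ₀)/Δz = 9.8 × 3.87 × 10⁻⁴ / 83 = 4.5694 × 10⁻⁵ s⁻².
N = √(4.5694 × 10⁻⁵) = 6.7597 × 10⁻³ rad s⁻¹ → T = 2π/N = 929.51 s ≈ 930 s.

930 s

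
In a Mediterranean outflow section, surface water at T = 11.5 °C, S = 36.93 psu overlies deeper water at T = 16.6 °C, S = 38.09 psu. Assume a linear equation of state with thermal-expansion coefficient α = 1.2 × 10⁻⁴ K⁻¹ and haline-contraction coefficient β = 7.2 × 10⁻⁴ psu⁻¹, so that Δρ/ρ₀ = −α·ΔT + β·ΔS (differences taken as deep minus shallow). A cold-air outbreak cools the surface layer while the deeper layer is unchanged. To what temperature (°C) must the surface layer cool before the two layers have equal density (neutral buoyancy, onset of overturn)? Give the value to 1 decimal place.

9.6 °C

Neutral buoyancy requires Δρ = 0, i.e. −α(T_deep − T_surf′) + β(S_deep − S_surf) = 0.
T_surf′ = T_deep − (β/α)·ΔS = 16.6 − (7.2 × 10⁻⁴/1.2 × 10⁻⁴)·(+1.16) = 9.640 °C.
Cooling required: 11.5 − (9.640) = 1.860 °C.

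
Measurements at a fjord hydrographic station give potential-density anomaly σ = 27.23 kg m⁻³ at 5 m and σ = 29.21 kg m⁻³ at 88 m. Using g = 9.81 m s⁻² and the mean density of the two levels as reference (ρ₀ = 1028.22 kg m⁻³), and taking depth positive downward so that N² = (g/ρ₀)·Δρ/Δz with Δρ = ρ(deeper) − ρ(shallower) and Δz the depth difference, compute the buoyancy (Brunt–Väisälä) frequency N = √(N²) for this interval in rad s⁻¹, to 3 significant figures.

Δρ = 1029.21 − 1027.23 = 1.98 kg m⁻³ over Δz = 88 − 5 = 83 m.
N² = (9.81/1028.22) × (1.98/83) = 2.2760 × 10⁻⁴ s⁻².
N = √(2.2760 × 10⁻⁴) = 0.015086 rad s⁻¹ ≈ 0.0151 rad s⁻¹.

0.0151 rad s⁻¹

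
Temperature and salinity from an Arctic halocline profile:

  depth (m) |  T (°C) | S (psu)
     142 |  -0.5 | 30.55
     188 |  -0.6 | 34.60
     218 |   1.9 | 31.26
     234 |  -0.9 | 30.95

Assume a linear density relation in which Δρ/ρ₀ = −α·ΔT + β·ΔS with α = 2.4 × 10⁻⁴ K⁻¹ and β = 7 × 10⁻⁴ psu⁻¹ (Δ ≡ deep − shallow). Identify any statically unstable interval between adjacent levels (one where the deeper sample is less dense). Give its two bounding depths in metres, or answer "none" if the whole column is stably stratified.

Evaluate Δρ/ρ₀ = −αΔT + βΔS across each adjacent pair:
  142–188 m: −αΔT+βΔS = −(2.4 × 10⁻⁴)(-0.1)+(7 × 10⁻⁴)(+4.05) = 2.9 × 10⁻³ → stable
  188–218 m: −αΔT+βΔS = −(2.4 × 10⁻⁴)(+2.5)+(7 × 10⁻⁴)(-3.34) = -2.9 × 10⁻³ → UNSTABLE
  218–234 m: −αΔT+βΔS = −(2.4 × 10⁻⁴)(-2.8)+(7 × 10⁻⁴)(-0.31) = 4.6 × 10⁻⁴ → stable
The 188–218 m interval has Δρ < 0: lighter water underlies denser water.

188–218 m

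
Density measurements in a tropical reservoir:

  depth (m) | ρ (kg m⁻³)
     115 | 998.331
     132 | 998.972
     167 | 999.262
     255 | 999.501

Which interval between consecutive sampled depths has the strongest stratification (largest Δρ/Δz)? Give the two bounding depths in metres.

115–132 m

Compute the density gradient over each adjacent pair:
  115–132 m: Δρ/Δz = 0.641/17 = 0.038 kg m⁻⁴
  132–167 m: Δρ/Δz = 0.290/35 = 8.3 × 10⁻³ kg m⁻⁴
  167–255 m: Δρ/Δz = 0.239/88 = 2.7 × 10⁻³ kg m⁻⁴
The largest gradient is in the 115–132 m interval — the pycnocline.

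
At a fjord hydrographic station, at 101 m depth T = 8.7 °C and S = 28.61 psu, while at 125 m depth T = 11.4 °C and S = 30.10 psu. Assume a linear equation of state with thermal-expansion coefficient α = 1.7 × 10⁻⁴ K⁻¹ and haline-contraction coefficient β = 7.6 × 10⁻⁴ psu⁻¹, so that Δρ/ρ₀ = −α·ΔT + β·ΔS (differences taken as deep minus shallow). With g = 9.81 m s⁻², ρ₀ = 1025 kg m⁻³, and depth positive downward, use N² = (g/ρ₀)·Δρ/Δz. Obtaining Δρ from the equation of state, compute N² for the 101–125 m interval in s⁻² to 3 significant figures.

2.75 × 10⁻⁴ s⁻²

ΔT = +2.7 K, ΔS = +1.49 psu (deep − shallow).
Δρ/ρ₀ = −αΔT + βΔS = -4.59 × 10⁻⁴ + 1.1324 × 10⁻³ = 6.734 × 10⁻⁴, so Δρ ≈ 0.6902 kg m⁻³.
N² = (g/ρ₀)·Δρ/Δz = g·(Δρ/ρ₀)/Δz = 9.81 × 6.734 × 10⁻⁴ / 24 = 2.7525 × 10⁻⁴ s⁻² ≈ 2.75 × 10⁻⁴ s⁻².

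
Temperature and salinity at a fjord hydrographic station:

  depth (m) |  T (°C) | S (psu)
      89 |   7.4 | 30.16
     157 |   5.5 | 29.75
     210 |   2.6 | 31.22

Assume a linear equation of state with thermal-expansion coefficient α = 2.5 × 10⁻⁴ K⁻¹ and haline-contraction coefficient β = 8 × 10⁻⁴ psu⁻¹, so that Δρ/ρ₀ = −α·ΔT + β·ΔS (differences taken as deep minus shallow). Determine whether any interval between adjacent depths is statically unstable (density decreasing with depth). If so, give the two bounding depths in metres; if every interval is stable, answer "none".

Evaluate Δρ/ρ₀ = −αΔT + βΔS across each adjacent pair:
  89–157 m: −αΔT+βΔS = −(2.5 × 10⁻⁴)(-1.9)+(8 × 10⁻⁴)(-0.41) = 1.5 × 10⁻⁴ → stable
  157–210 m: −αΔT+βΔS = −(2.5 × 10⁻⁴)(-2.9)+(8 × 10⁻⁴)(+1.47) = 1.9 × 10⁻³ → stable
Every interval has Δρ > 0: the column is stably stratified throughout.

none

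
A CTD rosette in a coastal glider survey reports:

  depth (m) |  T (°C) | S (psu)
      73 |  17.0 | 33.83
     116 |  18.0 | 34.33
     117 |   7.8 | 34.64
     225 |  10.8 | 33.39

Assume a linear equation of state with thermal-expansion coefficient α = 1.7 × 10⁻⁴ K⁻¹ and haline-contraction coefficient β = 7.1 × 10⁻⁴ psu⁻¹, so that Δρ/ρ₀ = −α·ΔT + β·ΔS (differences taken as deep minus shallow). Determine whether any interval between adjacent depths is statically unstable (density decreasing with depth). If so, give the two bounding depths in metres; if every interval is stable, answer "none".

117–225 m

Evaluate Δρ/ρ₀ = −αΔT + βΔS across each adjacent pair:
  73–116 m: −αΔT+βΔS = −(1.7 × 10⁻⁴)(+1.0)+(7.1 × 10⁻⁴)(+0.50) = 1.8 × 10⁻⁴ → stable
  116–117 m: −αΔT+βΔS = −(1.7 × 10⁻⁴)(-10.2)+(7.1 × 10⁻⁴)(+0.31) = 2.0 × 10⁻³ → stable
  117–225 m: −αΔT+βΔS = −(1.7 × 10⁻⁴)(+3.0)+(7.1 × 10⁻⁴)(-1.25) = -1.4 × 10⁻³ → UNSTABLE
The 117–225 m interval has Δρ < 0: lighter water underlies denser water.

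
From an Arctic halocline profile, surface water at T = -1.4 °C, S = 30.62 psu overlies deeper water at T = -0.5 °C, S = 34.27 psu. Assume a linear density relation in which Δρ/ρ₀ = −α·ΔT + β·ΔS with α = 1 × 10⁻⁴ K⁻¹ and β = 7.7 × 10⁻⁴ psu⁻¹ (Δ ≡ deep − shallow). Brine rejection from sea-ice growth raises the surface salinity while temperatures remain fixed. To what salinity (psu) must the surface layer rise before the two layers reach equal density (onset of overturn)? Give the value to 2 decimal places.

Neutral buoyancy requires −α(T_deep − T_surf) + β(S_deep − S_surf′) = 0.
S_surf′ = S_deep − (α/β)·ΔT = 34.27 − (1 × 10⁻⁴/7.7 × 10⁻⁴)·(+0.9) = 34.1531 psu.
Increase required: 34.1531 − 30.62 = 3.5331 psu.

34.15 psu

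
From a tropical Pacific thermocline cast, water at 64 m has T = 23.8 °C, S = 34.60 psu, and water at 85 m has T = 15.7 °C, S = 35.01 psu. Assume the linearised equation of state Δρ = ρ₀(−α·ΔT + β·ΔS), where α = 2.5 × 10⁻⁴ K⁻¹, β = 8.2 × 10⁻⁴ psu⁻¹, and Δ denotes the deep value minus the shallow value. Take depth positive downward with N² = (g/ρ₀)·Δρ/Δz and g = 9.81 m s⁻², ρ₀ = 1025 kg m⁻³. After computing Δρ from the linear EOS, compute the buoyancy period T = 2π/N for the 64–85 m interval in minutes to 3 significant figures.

3.15 min

ΔT = -8.1 K, ΔS = +0.41 psu (deep − shallow).
Δρ/ρ₀ = −αΔT + βΔS = 2.025 × 10⁻³ + 3.362 × 10⁻⁴ = 2.3612 × 10⁻³, so Δρ ≈ 2.420 kg m⁻³.
N² = (g/ρ₀)·Δρ/Δz = g·(Δρ/ρ₀)/Δz = 9.81 × 2.3612 × 10⁻³ / 21 = 1.1030 × 10⁻³ s⁻².
N = √(1.1030 × 10⁻³) = 0.033211 rad s⁻¹ → T = 2π/N = 189.19 s = 3.1532 min ≈ 3.15 min.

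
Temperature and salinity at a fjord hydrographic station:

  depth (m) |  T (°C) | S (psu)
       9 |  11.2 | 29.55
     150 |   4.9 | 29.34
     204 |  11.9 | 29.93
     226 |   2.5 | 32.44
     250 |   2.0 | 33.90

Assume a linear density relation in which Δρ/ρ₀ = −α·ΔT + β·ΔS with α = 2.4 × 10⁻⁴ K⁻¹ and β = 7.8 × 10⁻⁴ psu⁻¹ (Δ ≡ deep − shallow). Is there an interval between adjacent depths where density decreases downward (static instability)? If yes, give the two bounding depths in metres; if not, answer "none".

150–204 m

Evaluate Δρ/ρ₀ = −αΔT + βΔS across each adjacent pair:
  9–150 m: −αΔT+βΔS = −(2.4 × 10⁻⁴)(-6.3)+(7.8 × 10⁻⁴)(-0.21) = 1.3 × 10⁻³ → stable
  150–204 m: −αΔT+βΔS = −(2.4 × 10⁻⁴)(+7.0)+(7.8 × 10⁻⁴)(+0.59) = -1.2 × 10⁻³ → UNSTABLE
  204–226 m: −αΔT+βΔS = −(2.4 × 10⁻⁴)(-9.4)+(7.8 × 10⁻⁴)(+2.51) = 4.2 × 10⁻³ → stable
  226–250 m: −αΔT+βΔS = −(2.4 × 10⁻⁴)(-0.5)+(7.8 × 10⁻⁴)(+1.46) = 1.3 × 10⁻³ → stable
The 150–204 m interval has Δρ < 0: lighter water underlies denser water.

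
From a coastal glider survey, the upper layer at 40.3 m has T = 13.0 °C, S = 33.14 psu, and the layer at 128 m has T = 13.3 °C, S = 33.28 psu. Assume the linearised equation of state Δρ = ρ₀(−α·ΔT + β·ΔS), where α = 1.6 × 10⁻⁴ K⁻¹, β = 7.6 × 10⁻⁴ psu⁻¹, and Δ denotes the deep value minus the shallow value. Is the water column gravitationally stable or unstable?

ΔT = 13.3 − 13.0 = +0.3 K and ΔS = 33.28 − 33.14 = +0.14 psu (deep − shallow).
−αΔT = -4.80 × 10⁻⁵; βΔS = 1.064 × 10⁻⁴; sum Δρ/ρ₀ = 5.84 × 10⁻⁵.
Δρ/ρ₀ > 0, so Δρ > 0: deeper water is denser → statically stable.

stable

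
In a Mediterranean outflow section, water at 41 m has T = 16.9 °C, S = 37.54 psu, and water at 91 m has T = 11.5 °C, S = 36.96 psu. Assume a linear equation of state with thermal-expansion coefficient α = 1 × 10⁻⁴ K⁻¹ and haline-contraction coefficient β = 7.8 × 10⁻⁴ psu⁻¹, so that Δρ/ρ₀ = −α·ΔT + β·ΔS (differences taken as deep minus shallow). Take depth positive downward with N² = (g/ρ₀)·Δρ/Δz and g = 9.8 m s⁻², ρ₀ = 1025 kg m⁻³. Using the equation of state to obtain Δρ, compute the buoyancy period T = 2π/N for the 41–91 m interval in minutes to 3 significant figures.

25.3 min

ΔT = -5.4 K, ΔS = -0.58 psu (deep − shallow).
Δρ/ρ₀ = −αΔT + βΔS = 5.40 × 10⁻⁴ − 4.524 × 10⁻⁴ = 8.76 × 10⁻⁵, so Δρ ≈ 0.08979 kg m⁻³.
N² = (g/ρ₀)·Δρ/Δz = g·(Δρ/ρ₀)/Δz = 9.8 × 8.76 × 10⁻⁵ / 50 = 1.7170 × 10⁻⁵ s⁻².
N = √(1.7170 × 10⁻⁵) = 4.1437 × 10⁻³ rad s⁻¹ → T = 2π/N = 1.5163 × 10³ s = 25.272 min ≈ 25.3 min.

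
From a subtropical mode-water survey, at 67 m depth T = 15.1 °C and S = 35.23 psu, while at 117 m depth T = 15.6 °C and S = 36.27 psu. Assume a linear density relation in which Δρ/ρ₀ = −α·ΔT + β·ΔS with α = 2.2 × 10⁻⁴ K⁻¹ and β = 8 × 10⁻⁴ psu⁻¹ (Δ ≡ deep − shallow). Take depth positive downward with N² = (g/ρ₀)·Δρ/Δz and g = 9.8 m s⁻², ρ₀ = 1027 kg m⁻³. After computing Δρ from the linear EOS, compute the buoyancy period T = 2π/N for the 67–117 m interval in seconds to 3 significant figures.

528 s

ΔT = +0.5 K, ΔS = +1.04 psu (deep − shallow).
Δρ/ρ₀ = −αΔT + βΔS = -1.10 × 10⁻⁴ + 8.32 × 10⁻⁴ = 7.22 × 10⁻⁴, so Δρ ≈ 0.7415 kg m⁻³.
N² = (g/ρ₀)·Δρ/Δz = g·(Δρ/ρ₀)/Δz = 9.8 × 7.22 × 10⁻⁴ / 50 = 1.4151 × 10⁻⁴ s⁻².
N = √(1.4151 × 10⁻⁴) = 0.011896 rad s⁻¹ → T = 2π/N = 528.18 s ≈ 528 s.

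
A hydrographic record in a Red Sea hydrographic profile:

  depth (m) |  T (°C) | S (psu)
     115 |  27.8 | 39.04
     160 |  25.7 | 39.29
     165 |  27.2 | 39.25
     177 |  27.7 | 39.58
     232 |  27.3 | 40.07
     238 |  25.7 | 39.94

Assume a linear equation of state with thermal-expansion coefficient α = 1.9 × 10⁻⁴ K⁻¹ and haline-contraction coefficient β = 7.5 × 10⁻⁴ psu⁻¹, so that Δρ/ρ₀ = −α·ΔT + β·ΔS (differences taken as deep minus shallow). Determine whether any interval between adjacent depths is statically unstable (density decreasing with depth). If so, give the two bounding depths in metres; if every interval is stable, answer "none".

160–165 m

Evaluate Δρ/ρ₀ = −αΔT + βΔS across each adjacent pair:
  115–160 m: −αΔT+βΔS = −(1.9 × 10⁻⁴)(-2.1)+(7.5 × 10⁻⁴)(+0.25) = 5.9 × 10⁻⁴ → stable
  160–165 m: −αΔT+βΔS = −(1.9 × 10⁻⁴)(+1.5)+(7.5 × 10⁻⁴)(-0.04) = -3.2 × 10⁻⁴ → UNSTABLE
  165–177 m: −αΔT+βΔS = −(1.9 × 10⁻⁴)(+0.5)+(7.5 × 10⁻⁴)(+0.33) = 1.5 × 10⁻⁴ → stable
  177–232 m: −αΔT+βΔS = −(1.9 × 10⁻⁴)(-0.4)+(7.5 × 10⁻⁴)(+0.49) = 4.4 × 10⁻⁴ → stable
  232–238 m: −αΔT+βΔS = −(1.9 × 10⁻⁴)(-1.6)+(7.5 × 10⁻⁴)(-0.13) = 2.1 × 10⁻⁴ → stable
The 160–165 m interval has Δρ < 0: lighter water underlies denser water.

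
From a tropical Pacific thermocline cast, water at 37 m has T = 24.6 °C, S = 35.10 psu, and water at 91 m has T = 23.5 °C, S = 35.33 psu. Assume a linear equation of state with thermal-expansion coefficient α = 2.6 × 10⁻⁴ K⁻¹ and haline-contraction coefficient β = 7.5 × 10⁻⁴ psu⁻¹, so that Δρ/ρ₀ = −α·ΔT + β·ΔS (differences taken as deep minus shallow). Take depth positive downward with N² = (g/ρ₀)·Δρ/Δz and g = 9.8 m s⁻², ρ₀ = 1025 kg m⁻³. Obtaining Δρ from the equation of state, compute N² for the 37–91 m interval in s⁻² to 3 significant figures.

8.32 × 10⁻⁵ s⁻²

ΔT = -1.1 K, ΔS = +0.23 psu (deep − shallow).
Δρ/ρ₀ = −αΔT + βΔS = 2.86 × 10⁻⁴ + 1.725 × 10⁻⁴ = 4.585 × 10⁻⁴, so Δρ ≈ 0.4700 kg m⁻³.
N² = (g/ρ₀)·Δρ/Δz = g·(Δρ/ρ₀)/Δz = 9.8 × 4.585 × 10⁻⁴ / 54 = 8.3209 × 10⁻⁵ s⁻² ≈ 8.32 × 10⁻⁵ s⁻².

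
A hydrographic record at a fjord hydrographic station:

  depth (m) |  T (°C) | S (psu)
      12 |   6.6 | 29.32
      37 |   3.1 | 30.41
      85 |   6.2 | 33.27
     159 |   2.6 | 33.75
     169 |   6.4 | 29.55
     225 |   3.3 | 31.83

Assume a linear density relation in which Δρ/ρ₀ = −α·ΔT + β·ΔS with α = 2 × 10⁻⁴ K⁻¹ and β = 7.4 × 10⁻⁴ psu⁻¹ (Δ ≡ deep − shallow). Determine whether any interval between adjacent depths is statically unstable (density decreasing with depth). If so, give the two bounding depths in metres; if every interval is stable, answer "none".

Evaluate Δρ/ρ₀ = −αΔT + βΔS across each adjacent pair:
  12–37 m: −αΔT+βΔS = −(2 × 10⁻⁴)(-3.5)+(7.4 × 10⁻⁴)(+1.09) = 1.5 × 10⁻³ → stable
  37–85 m: −αΔT+βΔS = −(2 × 10⁻⁴)(+3.1)+(7.4 × 10⁻⁴)(+2.86) = 1.5 × 10⁻³ → stable
  85–159 m: −αΔT+βΔS = −(2 × 10⁻⁴)(-3.6)+(7.4 × 10⁻⁴)(+0.48) = 1.1 × 10⁻³ → stable
  159–169 m: −αΔT+βΔS = −(2 × 10⁻⁴)(+3.8)+(7.4 × 10⁻⁴)(-4.20) = -3.9 × 10⁻³ → UNSTABLE
  169–225 m: −αΔT+βΔS = −(2 × 10⁻⁴)(-3.1)+(7.4 × 10⁻⁴)(+2.28) = 2.3 × 10⁻³ → stable
The 159–169 m interval has Δρ < 0: lighter water underlies denser water.

159–169 m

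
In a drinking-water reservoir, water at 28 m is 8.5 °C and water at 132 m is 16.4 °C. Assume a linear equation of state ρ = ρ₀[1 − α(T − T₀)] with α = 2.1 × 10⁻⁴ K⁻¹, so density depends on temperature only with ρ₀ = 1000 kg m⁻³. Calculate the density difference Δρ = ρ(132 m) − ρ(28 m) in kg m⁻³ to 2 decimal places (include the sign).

ΔT = +7.9 K, Δρ/ρ₀ = −αΔT = -1.659 × 10⁻³.
Δρ = 1000 × (-1.659 × 10⁻³) = -1.66 kg m⁻³.
Negative Δρ: lighter below, statically unstable.

-1.66 kg m⁻³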